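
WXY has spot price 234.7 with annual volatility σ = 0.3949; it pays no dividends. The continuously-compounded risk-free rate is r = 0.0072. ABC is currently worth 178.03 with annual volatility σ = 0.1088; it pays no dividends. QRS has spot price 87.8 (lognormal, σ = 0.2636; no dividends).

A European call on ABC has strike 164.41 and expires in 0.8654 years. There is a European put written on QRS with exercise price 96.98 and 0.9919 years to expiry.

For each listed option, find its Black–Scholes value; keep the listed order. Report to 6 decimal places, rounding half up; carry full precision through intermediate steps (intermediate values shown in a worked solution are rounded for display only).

price(ABC call K=164.41) = 16.545261
price(QRS put K=96.98) = 14.441779

[ABC call K=164.41]
σ√T = 0.1088·√0.8654 = 0.101213
d₁ = (ln(S/K) + (r+σ²/2)T) / (σ√T) = (ln(178.03/164.41) + (0.0072+0.1088²/2)·0.8654) / 0.101213 = (0.079589 + 0.011353) / 0.101213 = 0.898516
d₂ = d₁ − σ√T = 0.898516 − 0.101213 = 0.797303
e^{−rT} = 0.993788
N(d₁) = 0.815545,  N(d₂) = 0.787362
price = S·N(d₁) − K·e^{−rT}·N(d₂) = 145.191425 − 128.646164 = 16.545261
[QRS put K=96.98]
σ√T = 0.2636·√0.9919 = 0.262530
d₁ = (ln(S/K) + (r+σ²/2)T) / (σ√T) = (ln(87.8/96.98) + (0.0072+0.2636²/2)·0.9919) / 0.262530 = (-0.099443 + 0.041603) / 0.262530 = -0.220319
d₂ = d₁ − σ√T = -0.220319 − 0.262530 = -0.482850
e^{−rT} = 0.992884
N(−d₁) = 0.587189,  N(−d₂) = 0.685399
price = K·e^{−rT}·N(−d₂) − S·N(−d₁) = 65.996957 − 51.555178 = 14.441779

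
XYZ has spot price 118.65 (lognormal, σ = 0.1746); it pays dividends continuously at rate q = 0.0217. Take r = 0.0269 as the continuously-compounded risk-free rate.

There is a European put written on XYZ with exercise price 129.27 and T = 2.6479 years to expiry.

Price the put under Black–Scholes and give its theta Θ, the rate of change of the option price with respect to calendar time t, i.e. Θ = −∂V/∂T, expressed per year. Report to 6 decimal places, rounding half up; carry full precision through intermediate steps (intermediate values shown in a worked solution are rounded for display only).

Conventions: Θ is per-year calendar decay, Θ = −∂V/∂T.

σ√T = 0.1746·√2.6479 = 0.284116
d₁ = (ln(S/K) + (r−q+σ²/2)T) / (σ√T) = (ln(118.65/129.27) + (0.0269−0.0217+0.1746²/2)·2.6479) / 0.284116 = (-0.085725 + 0.054130) / 0.284116 = -0.111206
d₂ = d₁ − σ√T = -0.111206 − 0.284116 = -0.395322
e^{−rT} = 0.931249
e^{−qT} = 0.944160
N(−d₁) = 0.544273,  N(−d₂) = 0.653697
Put price V = K·e^{−rT}·N(−d₂) − S·e^{−qT}·N(−d₁) = 78.693747 − 60.972024 = 17.721723
φ(d₁) = (1/√(2π))·e^{−d₁²/2} = 0.396483
Θ = −S·e^{−qT}·φ(d₁)·σ/(2√T) − q·S·e^{−qT}·N(−d₁) + r·K·e^{−rT}·N(−d₂) = −2.382877 − 1.323093 + 2.116862 = -1.589108

price = 17.721723
Θ = -1.589108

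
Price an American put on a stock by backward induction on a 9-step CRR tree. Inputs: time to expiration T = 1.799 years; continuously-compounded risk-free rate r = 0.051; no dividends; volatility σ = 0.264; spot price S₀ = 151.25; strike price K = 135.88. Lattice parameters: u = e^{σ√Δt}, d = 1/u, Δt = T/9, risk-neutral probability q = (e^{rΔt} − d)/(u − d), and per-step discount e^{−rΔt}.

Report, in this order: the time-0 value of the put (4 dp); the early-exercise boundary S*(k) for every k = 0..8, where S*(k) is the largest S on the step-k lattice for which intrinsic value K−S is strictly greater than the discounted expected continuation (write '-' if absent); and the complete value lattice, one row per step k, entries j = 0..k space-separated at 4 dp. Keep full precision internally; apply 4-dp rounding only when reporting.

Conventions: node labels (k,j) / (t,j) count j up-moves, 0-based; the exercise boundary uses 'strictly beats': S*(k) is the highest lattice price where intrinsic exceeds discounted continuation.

params: Δt=0.19989 u=1.12528 d=0.88867 q=0.51383 e^(-rΔt)=0.98986
t_9 payoffs: 83.5981 69.6778 52.0512 29.7315 1.4690 0.0000 0.0000 0.0000 0.0000 0.0000
t_8: node(8,0) S=58.8317 payoff=77.0483 vs cont=75.6701 → 77.0483 [stop]  node(8,1) S=74.4959 payoff=61.3841 vs cont=60.0059 → 61.3841 [stop]  node(8,2) S=94.3308 payoff=41.5492 vs cont=40.1710 → 41.5492 [stop]  node(8,3) S=119.4468 payoff=16.4332 vs cont=15.0551 → 16.4332 [stop]  node(8,4) S=151.2500 payoff=0.0000 vs cont=0.7069 → 0.7069 [wait]  node(8,5) S=191.5210 payoff=0.0000 vs cont=0.0000 → 0.0000 [wait]  node(8,6) S=242.5142 payoff=0.0000 vs cont=0.0000 → 0.0000 [wait]  node(8,7) S=307.0847 payoff=0.0000 vs cont=0.0000 → 0.0000 [wait]  node(8,8) S=388.8473 payoff=0.0000 vs cont=0.0000 → 0.0000 [wait]  ⇒ S*(8)=119.4468
t_7: node(7,0) S=66.2022 payoff=69.6778 vs cont=68.2997 → 69.6778 [stop]  node(7,1) S=83.8288 payoff=52.0512 vs cont=50.6731 → 52.0512 [stop]  node(7,2) S=106.1485 payoff=29.7315 vs cont=28.3533 → 29.7315 [stop]  node(7,3) S=134.4110 payoff=1.4690 vs cont=8.2678 → 8.2678 [wait]  node(7,4) S=170.1985 payoff=0.0000 vs cont=0.3402 → 0.3402 [wait]  node(7,5) S=215.5146 payoff=0.0000 vs cont=0.0000 → 0.0000 [wait]  node(7,6) S=272.8963 payoff=0.0000 vs cont=0.0000 → 0.0000 [wait]  node(7,7) S=345.5562 payoff=0.0000 vs cont=0.0000 → 0.0000 [wait]  ⇒ S*(7)=106.1485
t_6: node(6,0) S=74.4959 payoff=61.3841 vs cont=60.0059 → 61.3841 [stop]  node(6,1) S=94.3308 payoff=41.5492 vs cont=40.1710 → 41.5492 [stop]  node(6,2) S=119.4468 payoff=16.4332 vs cont=18.5131 → 18.5131 [wait]  node(6,3) S=151.2500 payoff=0.0000 vs cont=4.1518 → 4.1518 [wait]  node(6,4) S=191.5210 payoff=0.0000 vs cont=0.1637 → 0.1637 [wait]  node(6,5) S=242.5142 payoff=0.0000 vs cont=0.0000 → 0.0000 [wait]  node(6,6) S=307.0847 payoff=0.0000 vs cont=0.0000 → 0.0000 [wait]  ⇒ S*(6)=94.3308
t_5: node(5,0) S=83.8288 payoff=52.0512 vs cont=50.6731 → 52.0512 [stop]  node(5,1) S=106.1485 payoff=29.7315 vs cont=29.4112 → 29.7315 [stop]  node(5,2) S=134.4110 payoff=1.4690 vs cont=11.0209 → 11.0209 [wait]  node(5,3) S=170.1985 payoff=0.0000 vs cont=2.0813 → 2.0813 [wait]  node(5,4) S=215.5146 payoff=0.0000 vs cont=0.0788 → 0.0788 [wait]  node(5,5) S=272.8963 payoff=0.0000 vs cont=0.0000 → 0.0000 [wait]  ⇒ S*(5)=106.1485
t_4: node(4,0) S=94.3308 payoff=41.5492 vs cont=40.1710 → 41.5492 [stop]  node(4,1) S=119.4468 payoff=16.4332 vs cont=19.9134 → 19.9134 [wait]  node(4,2) S=151.2500 payoff=0.0000 vs cont=6.3623 → 6.3623 [wait]  node(4,3) S=191.5210 payoff=0.0000 vs cont=1.0417 → 1.0417 [wait]  node(4,4) S=242.5142 payoff=0.0000 vs cont=0.0379 → 0.0379 [wait]  ⇒ S*(4)=94.3308
t_3: node(3,0) S=106.1485 payoff=29.7315 vs cont=30.1234 → 30.1234 [wait]  node(3,1) S=134.4110 payoff=1.4690 vs cont=12.8190 → 12.8190 [wait]  node(3,2) S=170.1985 payoff=0.0000 vs cont=3.5916 → 3.5916 [wait]  node(3,3) S=215.5146 payoff=0.0000 vs cont=0.5206 → 0.5206 [wait]  ⇒ S*(3)=-
t_2: node(2,0) S=119.4468 payoff=16.4332 vs cont=21.0165 → 21.0165 [wait]  node(2,1) S=151.2500 payoff=0.0000 vs cont=7.9957 → 7.9957 [wait]  node(2,2) S=191.5210 payoff=0.0000 vs cont=1.9932 → 1.9932 [wait]  ⇒ S*(2)=-
t_1: node(1,0) S=134.4110 payoff=1.4690 vs cont=14.1807 → 14.1807 [wait]  node(1,1) S=170.1985 payoff=0.0000 vs cont=4.8616 → 4.8616 [wait]  ⇒ S*(1)=-
t_0: node(0,0) S=151.2500 payoff=0.0000 vs cont=9.2970 → 9.2970 [wait]  ⇒ S*(0)=-

price = 9.2970
boundary = - - - - 94.3308 106.1485 94.3308 106.1485 119.4468
tree:
9.2970
14.1807 4.8616
21.0165 7.9957 1.9932
30.1234 12.8190 3.5916 0.5206
41.5492 19.9134 6.3623 1.0417 0.0379
52.0512 29.7315 11.0209 2.0813 0.0788 0.0000
61.3841 41.5492 18.5131 4.1518 0.1637 0.0000 0.0000
69.6778 52.0512 29.7315 8.2678 0.3402 0.0000 0.0000 0.0000
77.0483 61.3841 41.5492 16.4332 0.7069 0.0000 0.0000 0.0000 0.0000
83.5981 69.6778 52.0512 29.7315 1.4690 0.0000 0.0000 0.0000 0.0000 0.0000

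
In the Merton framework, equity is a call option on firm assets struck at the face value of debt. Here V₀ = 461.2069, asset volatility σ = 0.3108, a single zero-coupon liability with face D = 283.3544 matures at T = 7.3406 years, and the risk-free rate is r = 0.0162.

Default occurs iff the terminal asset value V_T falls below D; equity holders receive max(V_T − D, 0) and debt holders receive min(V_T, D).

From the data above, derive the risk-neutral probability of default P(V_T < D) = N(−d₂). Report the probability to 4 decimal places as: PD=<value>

PD=0.3826

Apply the equity-as-call identities (strike 283.3544, horizon 7.3406 years):
d₁ = [ln(V₀/D) + (r + σ²/2)T] / (σ√T)
   = [ln(461.2069/283.3544) + (0.0162 + 0.5·0.3108²)·7.3406] / (0.3108·√7.3406)
   = [0.487148 + 0.473456] / 0.842067 = 1.140770
d₂ = d₁ − σ√T = 1.140770 − 0.842067 = 0.298702
risk-neutral PD = N(−d₂) = N(-0.298702) = 0.382584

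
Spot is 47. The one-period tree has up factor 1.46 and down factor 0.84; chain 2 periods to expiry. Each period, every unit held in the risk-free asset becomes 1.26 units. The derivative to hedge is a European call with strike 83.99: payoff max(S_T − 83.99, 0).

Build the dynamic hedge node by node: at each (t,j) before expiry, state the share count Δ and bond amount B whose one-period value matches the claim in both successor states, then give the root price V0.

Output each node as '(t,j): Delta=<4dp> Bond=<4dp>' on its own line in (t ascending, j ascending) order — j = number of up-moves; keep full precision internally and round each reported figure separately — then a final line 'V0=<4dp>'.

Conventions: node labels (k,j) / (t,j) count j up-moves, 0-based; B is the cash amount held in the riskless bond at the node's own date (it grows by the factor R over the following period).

Risk-neutral probability p* = (R−d)/(u−d) = (1.26−0.84)/(1.46−0.84) = 0.6774.
Terminal payoffs: V(2,0)=0.0000, V(2,1)=0.0000, V(2,2)=16.1952
(1,0): S=39.4800. Δ = (V_up−V_dn)/(S_up−S_dn) = (0.0000−0.0000)/(57.6408−33.1632) = 0.0000. V = [p*·0.0000 + (1−p*)·0.0000]/1.26 = 0.0000. B = V − Δ·S = 0.0000.
(1,1): S=68.6200. Δ = (V_up−V_dn)/(S_up−S_dn) = (16.1952−0.0000)/(100.1852−57.6408) = 0.3807. V = [p*·16.1952 + (1−p*)·0.0000]/1.26 = 8.7071. B = V − Δ·S = -17.4142.
(0,0): S=47.0000. Δ = (V_up−V_dn)/(S_up−S_dn) = (8.7071−0.0000)/(68.6200−39.4800) = 0.2988. V = [p*·8.7071 + (1−p*)·0.0000]/1.26 = 4.6812. B = V − Δ·S = -9.3625.
Check: Δ(0,0)·S0 + B(0,0) = 4.6812 = V0.

(0,0): Delta=0.2988 Bond=-9.3625
(1,0): Delta=0.0000 Bond=0.0000
(1,1): Delta=0.3807 Bond=-17.4142
V0=4.6812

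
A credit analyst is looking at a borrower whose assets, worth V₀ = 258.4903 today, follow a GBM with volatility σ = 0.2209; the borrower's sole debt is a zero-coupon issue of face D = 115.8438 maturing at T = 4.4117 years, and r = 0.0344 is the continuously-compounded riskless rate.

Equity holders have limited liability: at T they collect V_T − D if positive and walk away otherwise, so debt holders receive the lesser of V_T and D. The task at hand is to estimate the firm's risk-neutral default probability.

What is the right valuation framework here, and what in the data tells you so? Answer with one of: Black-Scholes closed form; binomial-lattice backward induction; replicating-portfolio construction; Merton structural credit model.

framework: Merton structural credit model

Key observation: assets follow a GBM and default happens iff V_T < 115.8438; valuing claims on that split (equity as a call, risky debt as the residual) is the structural model's definition.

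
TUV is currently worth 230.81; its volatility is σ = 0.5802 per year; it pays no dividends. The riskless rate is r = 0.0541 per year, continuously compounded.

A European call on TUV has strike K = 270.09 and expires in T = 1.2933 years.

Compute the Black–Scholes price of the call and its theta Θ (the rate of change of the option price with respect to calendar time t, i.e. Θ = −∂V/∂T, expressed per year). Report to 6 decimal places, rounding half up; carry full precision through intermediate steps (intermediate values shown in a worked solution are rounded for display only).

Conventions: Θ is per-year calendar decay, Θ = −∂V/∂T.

σ√T = 0.5802·√1.2933 = 0.659823
d₁ = (ln(S/K) + (r+σ²/2)T) / (σ√T) = (ln(230.81/270.09) + (0.0541+0.5802²/2)·1.2933) / 0.659823 = (-0.157160 + 0.287651) / 0.659823 = 0.197766
d₂ = d₁ − σ√T = 0.197766 − 0.659823 = -0.462057
e^{−rT} = 0.932424
N(d₁) = 0.578386,  N(d₂) = 0.322020
Call price V = S·N(d₁) − K·e^{−rT}·N(d₂) = 133.497219 − 81.097041 = 52.400178
φ(d₁) = (1/√(2π))·e^{−d₁²/2} = 0.391217
Θ = −S·φ(d₁)·σ/(2√T) − r·K·e^{−rT}·N(d₂) = −23.034027 − 4.387350 = -27.421377

price = 52.400178
Θ = -27.421377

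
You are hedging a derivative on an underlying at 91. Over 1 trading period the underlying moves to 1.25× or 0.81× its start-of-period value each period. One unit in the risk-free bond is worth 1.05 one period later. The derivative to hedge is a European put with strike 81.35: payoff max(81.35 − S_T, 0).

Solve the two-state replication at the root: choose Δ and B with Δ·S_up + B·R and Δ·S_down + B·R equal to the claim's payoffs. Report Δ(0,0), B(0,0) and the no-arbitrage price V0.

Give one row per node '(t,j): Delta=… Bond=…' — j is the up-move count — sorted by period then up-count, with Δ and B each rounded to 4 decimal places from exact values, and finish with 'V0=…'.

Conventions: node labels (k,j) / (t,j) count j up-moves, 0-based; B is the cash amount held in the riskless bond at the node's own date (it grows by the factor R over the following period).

The replicating-portfolio and risk-neutral prices coincide; use p* = (1.05−0.81)/(1.25−0.81) = 0.5455 for the latter.
Terminal payoffs: V(1,0)=7.6400, V(1,1)=0.0000
  t=0,j=0: stock 91.0000 → up 113.7500 (V=0.0000), down 73.7100 (V=7.6400). Price 3.3074; hedge Δ=-0.1908, bond B=20.6710.
Sanity check at the root: Δ(0,0)·S0 + B(0,0) reproduces V0 = 3.3074.

(0,0): Delta=-0.1908 Bond=20.6710
V0=3.3074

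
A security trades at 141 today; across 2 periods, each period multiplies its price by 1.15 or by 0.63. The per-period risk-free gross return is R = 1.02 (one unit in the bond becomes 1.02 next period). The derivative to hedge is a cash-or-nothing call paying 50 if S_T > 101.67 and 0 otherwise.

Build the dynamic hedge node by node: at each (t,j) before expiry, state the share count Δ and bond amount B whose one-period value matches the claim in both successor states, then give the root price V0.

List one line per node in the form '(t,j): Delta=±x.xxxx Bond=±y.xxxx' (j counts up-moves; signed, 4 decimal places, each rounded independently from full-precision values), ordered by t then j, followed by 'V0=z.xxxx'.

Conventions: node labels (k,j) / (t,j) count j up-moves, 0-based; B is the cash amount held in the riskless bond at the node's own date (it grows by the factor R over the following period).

Risk-neutral probability p* = (R−d)/(u−d) = (1.02−0.63)/(1.15−0.63) = 0.7500.
Terminal payoffs: V(2,0)=0.0000, V(2,1)=50.0000, V(2,2)=50.0000
  t=1,j=0: stock 88.8300 → up 102.1545 (V=50.0000), down 55.9629 (V=0.0000). Price 36.7647; hedge Δ=1.0824, bond B=-59.3891.
  t=1,j=1: stock 162.1500 → up 186.4725 (V=50.0000), down 102.1545 (V=50.0000). Price 49.0196; hedge Δ=0.0000, bond B=49.0196.
  t=0,j=0: stock 141.0000 → up 162.1500 (V=49.0196), down 88.8300 (V=36.7647). Price 45.0548; hedge Δ=0.1671, bond B=21.4877.
Sanity check at the root: Δ(0,0)·S0 + B(0,0) reproduces V0 = 45.0548.

(0,0): Delta=0.1671 Bond=21.4877
(1,0): Delta=1.0824 Bond=-59.3891
(1,1): Delta=0.0000 Bond=49.0196
V0=45.0548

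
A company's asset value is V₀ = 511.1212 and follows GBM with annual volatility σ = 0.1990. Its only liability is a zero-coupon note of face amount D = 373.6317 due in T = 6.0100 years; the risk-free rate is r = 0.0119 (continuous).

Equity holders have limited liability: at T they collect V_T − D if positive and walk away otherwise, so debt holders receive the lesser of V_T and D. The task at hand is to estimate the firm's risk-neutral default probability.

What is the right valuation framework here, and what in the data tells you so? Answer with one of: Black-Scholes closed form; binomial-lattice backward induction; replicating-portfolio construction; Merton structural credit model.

framework: Merton structural credit model

Key observation: assets follow a GBM and default happens iff V_T < 373.6317; valuing claims on that split (equity as a call, risky debt as the residual) is the structural model's definition.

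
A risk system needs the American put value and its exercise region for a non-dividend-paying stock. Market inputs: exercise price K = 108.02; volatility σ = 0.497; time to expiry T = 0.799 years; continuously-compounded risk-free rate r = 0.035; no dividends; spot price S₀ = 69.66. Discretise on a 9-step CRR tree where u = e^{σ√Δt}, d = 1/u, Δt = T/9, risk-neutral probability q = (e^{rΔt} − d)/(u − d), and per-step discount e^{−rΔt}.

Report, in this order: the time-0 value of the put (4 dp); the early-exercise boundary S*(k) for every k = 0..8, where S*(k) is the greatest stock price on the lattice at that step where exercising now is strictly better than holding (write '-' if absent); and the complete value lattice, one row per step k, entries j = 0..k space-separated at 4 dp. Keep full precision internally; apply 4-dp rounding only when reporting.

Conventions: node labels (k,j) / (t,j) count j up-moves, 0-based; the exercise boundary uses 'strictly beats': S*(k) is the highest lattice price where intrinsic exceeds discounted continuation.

Δt=0.08878  u=1.15961  d=0.86236  q=0.47352  discount=0.99690
step 9 (expiry): payoffs max(K−S,0) = 89.6472 83.3142 74.7982 63.3468 47.9481 27.2415 0.0000 0.0000 0.0000 0.0000
step 8: (k=8,j=0): S=21.3052, K−S=86.7148, hold=86.3796 ⇒ V=86.7148 exercise | (k=8,j=1): S=28.6491, K−S=79.3709, hold=79.0358 ⇒ V=79.3709 exercise | (k=8,j=2): S=38.5243, K−S=69.4957, hold=69.1606 ⇒ V=69.4957 exercise | (k=8,j=3): S=51.8035, K−S=56.2165, hold=55.8814 ⇒ V=56.2165 exercise | (k=8,j=4): S=69.6600, K−S=38.3600, hold=38.0249 ⇒ V=38.3600 exercise | (k=8,j=5): S=93.6716, K−S=14.3484, hold=14.2977 ⇒ V=14.3484 exercise | (k=8,j=6): S=125.9598, K−S=0.0000, hold=0.0000 ⇒ V=0.0000 continue | (k=8,j=7): S=169.3777, K−S=0.0000, hold=0.0000 ⇒ V=0.0000 continue | (k=8,j=8): S=227.7616, K−S=0.0000, hold=0.0000 ⇒ V=0.0000 continue  boundary S*=93.6716
step 7: (k=7,j=0): S=24.7058, K−S=83.3142, hold=82.9791 ⇒ V=83.3142 exercise | (k=7,j=1): S=33.2218, K−S=74.7982, hold=74.4631 ⇒ V=74.7982 exercise | (k=7,j=2): S=44.6732, K−S=63.3468, hold=63.0117 ⇒ V=63.3468 exercise | (k=7,j=3): S=60.0719, K−S=47.9481, hold=47.6130 ⇒ V=47.9481 exercise | (k=7,j=4): S=80.7785, K−S=27.2415, hold=26.9064 ⇒ V=27.2415 exercise | (k=7,j=5): S=108.6225, K−S=0.0000, hold=7.5308 ⇒ V=7.5308 continue | (k=7,j=6): S=146.0643, K−S=0.0000, hold=0.0000 ⇒ V=0.0000 continue | (k=7,j=7): S=196.4121, K−S=0.0000, hold=0.0000 ⇒ V=0.0000 continue  boundary S*=80.7785
step 6: (k=6,j=0): S=28.6491, K−S=79.3709, hold=79.0358 ⇒ V=79.3709 exercise | (k=6,j=1): S=38.5243, K−S=69.4957, hold=69.1606 ⇒ V=69.4957 exercise | (k=6,j=2): S=51.8035, K−S=56.2165, hold=55.8814 ⇒ V=56.2165 exercise | (k=6,j=3): S=69.6600, K−S=38.3600, hold=38.0249 ⇒ V=38.3600 exercise | (k=6,j=4): S=93.6716, K−S=14.3484, hold=17.8526 ⇒ V=17.8526 continue | (k=6,j=5): S=125.9598, K−S=0.0000, hold=3.9525 ⇒ V=3.9525 continue | (k=6,j=6): S=169.3777, K−S=0.0000, hold=0.0000 ⇒ V=0.0000 continue  boundary S*=69.6600
step 5: (k=5,j=0): S=33.2218, K−S=74.7982, hold=74.4631 ⇒ V=74.7982 exercise | (k=5,j=1): S=44.6732, K−S=63.3468, hold=63.0117 ⇒ V=63.3468 exercise | (k=5,j=2): S=60.0719, K−S=47.9481, hold=47.6130 ⇒ V=47.9481 exercise | (k=5,j=3): S=80.7785, K−S=27.2415, hold=28.5606 ⇒ V=28.5606 continue | (k=5,j=4): S=108.6225, K−S=0.0000, hold=11.2358 ⇒ V=11.2358 continue | (k=5,j=5): S=146.0643, K−S=0.0000, hold=2.0745 ⇒ V=2.0745 continue  boundary S*=60.0719
step 4: (k=4,j=0): S=38.5243, K−S=69.4957, hold=69.1606 ⇒ V=69.4957 exercise | (k=4,j=1): S=51.8035, K−S=56.2165, hold=55.8814 ⇒ V=56.2165 exercise | (k=4,j=2): S=69.6600, K−S=38.3600, hold=38.6475 ⇒ V=38.6475 continue | (k=4,j=3): S=93.6716, K−S=14.3484, hold=20.2938 ⇒ V=20.2938 continue | (k=4,j=4): S=125.9598, K−S=0.0000, hold=6.8764 ⇒ V=6.8764 continue  boundary S*=51.8035
step 3: (k=3,j=0): S=44.6732, K−S=63.3468, hold=63.0117 ⇒ V=63.3468 exercise | (k=3,j=1): S=60.0719, K−S=47.9481, hold=47.7487 ⇒ V=47.9481 exercise | (k=3,j=2): S=80.7785, K−S=27.2415, hold=29.8638 ⇒ V=29.8638 continue | (k=3,j=3): S=108.6225, K−S=0.0000, hold=13.8972 ⇒ V=13.8972 continue  boundary S*=60.0719
step 2: (k=2,j=0): S=51.8035, K−S=56.2165, hold=55.8814 ⇒ V=56.2165 exercise | (k=2,j=1): S=69.6600, K−S=38.3600, hold=39.2627 ⇒ V=39.2627 continue | (k=2,j=2): S=93.6716, K−S=14.3484, hold=22.2342 ⇒ V=22.2342 continue  boundary S*=51.8035
step 1: (k=1,j=0): S=60.0719, K−S=47.9481, hold=48.0391 ⇒ V=48.0391 continue | (k=1,j=1): S=80.7785, K−S=27.2415, hold=31.1026 ⇒ V=31.1026 continue  boundary S*=-
step 0: (k=0,j=0): S=69.6600, K−S=38.3600, hold=39.8953 ⇒ V=39.8953 continue  boundary S*=-

price = 39.8953
boundary = - - 51.8035 60.0719 51.8035 60.0719 69.6600 80.7785 93.6716
tree:
39.8953
48.0391 31.1026
56.2165 39.2627 22.2342
63.3468 47.9481 29.8638 13.8972
69.4957 56.2165 38.6475 20.2938 6.8764
74.7982 63.3468 47.9481 28.5606 11.2358 2.0745
79.3709 69.4957 56.2165 38.3600 17.8526 3.9525 0.0000
83.3142 74.7982 63.3468 47.9481 27.2415 7.5308 0.0000 0.0000
86.7148 79.3709 69.4957 56.2165 38.3600 14.3484 0.0000 0.0000 0.0000
89.6472 83.3142 74.7982 63.3468 47.9481 27.2415 0.0000 0.0000 0.0000 0.0000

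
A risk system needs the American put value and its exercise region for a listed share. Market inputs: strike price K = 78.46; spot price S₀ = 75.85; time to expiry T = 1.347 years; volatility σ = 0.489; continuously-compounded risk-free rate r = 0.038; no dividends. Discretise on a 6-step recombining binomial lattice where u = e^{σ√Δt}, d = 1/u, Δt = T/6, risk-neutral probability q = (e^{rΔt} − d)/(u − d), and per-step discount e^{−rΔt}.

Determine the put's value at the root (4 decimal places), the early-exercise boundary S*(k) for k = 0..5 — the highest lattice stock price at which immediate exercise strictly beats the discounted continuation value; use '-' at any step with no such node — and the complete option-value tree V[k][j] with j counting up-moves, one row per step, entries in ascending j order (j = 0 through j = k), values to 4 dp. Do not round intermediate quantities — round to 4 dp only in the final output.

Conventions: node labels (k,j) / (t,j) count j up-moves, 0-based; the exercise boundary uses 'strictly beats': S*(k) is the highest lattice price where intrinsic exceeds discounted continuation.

price = 16.5338
boundary = - - - 37.8516 47.7208 60.1633
tree:
16.5338
23.2018 9.0343
31.3980 14.0372 3.3449
40.6084 21.1982 5.9141 0.3991
48.4366 30.7392 10.4218 0.7464 0.0000
54.6458 40.6084 18.2967 1.3957 0.0000 0.0000
59.5709 48.4366 30.7392 2.6100 0.0000 0.0000 0.0000

params: Δt=0.22450 u=1.26074 d=0.79319 q=0.46066 e^(-rΔt)=0.99151
t_6 payoffs: 59.5709 48.4366 30.7392 2.6100 0.0000 0.0000 0.0000
t_5: node(5,0) S=23.8142 payoff=54.6458 vs cont=53.9793 → 54.6458 [stop]  node(5,1) S=37.8516 payoff=40.6084 vs cont=39.9419 → 40.6084 [stop]  node(5,2) S=60.1633 payoff=18.2967 vs cont=17.6302 → 18.2967 [stop]  node(5,3) S=95.6268 payoff=0.0000 vs cont=1.3957 → 1.3957 [wait]  node(5,4) S=151.9943 payoff=0.0000 vs cont=0.0000 → 0.0000 [wait]  node(5,5) S=241.5880 payoff=0.0000 vs cont=0.0000 → 0.0000 [wait]  ⇒ S*(5)=60.1633
t_4: node(4,0) S=30.0234 payoff=48.4366 vs cont=47.7701 → 48.4366 [stop]  node(4,1) S=47.7208 payoff=30.7392 vs cont=30.0727 → 30.7392 [stop]  node(4,2) S=75.8500 payoff=2.6100 vs cont=10.4218 → 10.4218 [wait]  node(4,3) S=120.5601 payoff=0.0000 vs cont=0.7464 → 0.7464 [wait]  node(4,4) S=191.6246 payoff=0.0000 vs cont=0.0000 → 0.0000 [wait]  ⇒ S*(4)=47.7208
t_3: node(3,0) S=37.8516 payoff=40.6084 vs cont=39.9419 → 40.6084 [stop]  node(3,1) S=60.1633 payoff=18.2967 vs cont=21.1982 → 21.1982 [wait]  node(3,2) S=95.6268 payoff=0.0000 vs cont=5.9141 → 5.9141 [wait]  node(3,3) S=151.9943 payoff=0.0000 vs cont=0.3991 → 0.3991 [wait]  ⇒ S*(3)=37.8516
t_2: node(2,0) S=47.7208 payoff=30.7392 vs cont=31.3980 → 31.3980 [wait]  node(2,1) S=75.8500 payoff=2.6100 vs cont=14.0372 → 14.0372 [wait]  node(2,2) S=120.5601 payoff=0.0000 vs cont=3.3449 → 3.3449 [wait]  ⇒ S*(2)=-
t_1: node(1,0) S=60.1633 payoff=18.2967 vs cont=23.2018 → 23.2018 [wait]  node(1,1) S=95.6268 payoff=0.0000 vs cont=9.0343 → 9.0343 [wait]  ⇒ S*(1)=-
t_0: node(0,0) S=75.8500 payoff=2.6100 vs cont=16.5338 → 16.5338 [wait]  ⇒ S*(0)=-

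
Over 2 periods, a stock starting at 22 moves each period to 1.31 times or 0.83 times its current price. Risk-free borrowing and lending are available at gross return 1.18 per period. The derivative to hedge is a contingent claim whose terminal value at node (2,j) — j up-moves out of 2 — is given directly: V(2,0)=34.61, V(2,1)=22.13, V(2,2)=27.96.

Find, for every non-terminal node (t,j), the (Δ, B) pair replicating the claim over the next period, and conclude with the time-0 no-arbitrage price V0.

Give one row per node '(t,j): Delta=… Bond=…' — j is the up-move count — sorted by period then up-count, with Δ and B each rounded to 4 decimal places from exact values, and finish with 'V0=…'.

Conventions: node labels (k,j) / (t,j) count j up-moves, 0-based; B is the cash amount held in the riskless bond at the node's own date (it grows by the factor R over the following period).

(0,0): Delta=0.0699 Bond=17.2392
(1,0): Delta=-1.4239 Bond=47.6186
(1,1): Delta=0.4214 Bond=10.2110
V0=18.7770

Under the risk-neutral measure, an up-move has probability p* = (R−d)/(u−d) = 0.7292 and values discount at R = 1.18.
Payoffs at expiry: V(2,0)=34.6100, V(2,1)=22.1300, V(2,2)=27.9600
(1,0): S=18.2600. Δ = (V_up−V_dn)/(S_up−S_dn) = (22.1300−34.6100)/(23.9206−15.1558) = -1.4239. V = [p*·22.1300 + (1−p*)·34.6100]/1.18 = 21.6186. B = V − Δ·S = 47.6186.
(1,1): S=28.8200. Δ = (V_up−V_dn)/(S_up−S_dn) = (27.9600−22.1300)/(37.7542−23.9206) = 0.4214. V = [p*·27.9600 + (1−p*)·22.1300]/1.18 = 22.3568. B = V − Δ·S = 10.2110.
(0,0): S=22.0000. Δ = (V_up−V_dn)/(S_up−S_dn) = (22.3568−21.6186)/(28.8200−18.2600) = 0.0699. V = [p*·22.3568 + (1−p*)·21.6186]/1.18 = 18.7770. B = V − Δ·S = 17.2392.
As a check, the time-0 holding Δ(0,0)·S0 + B(0,0) comes to 18.7770 — exactly V0.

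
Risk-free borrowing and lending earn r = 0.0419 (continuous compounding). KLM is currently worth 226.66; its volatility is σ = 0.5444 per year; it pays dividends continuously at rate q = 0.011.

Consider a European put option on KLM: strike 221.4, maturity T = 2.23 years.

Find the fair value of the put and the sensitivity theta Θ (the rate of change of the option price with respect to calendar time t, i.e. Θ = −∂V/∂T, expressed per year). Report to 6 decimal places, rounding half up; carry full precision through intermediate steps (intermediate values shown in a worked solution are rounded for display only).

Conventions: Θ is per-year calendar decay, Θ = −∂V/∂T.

price = 57.371024
Θ = -9.584026

σ√T = 0.5444·√2.23 = 0.812963
d₁ = (ln(S/K) + (r−q+σ²/2)T) / (σ√T) = (ln(226.66/221.4) + (0.0419−0.011+0.5444²/2)·2.23) / 0.812963 = (0.023480 + 0.399361) / 0.812963 = 0.520124
d₂ = d₁ − σ√T = 0.520124 − 0.812963 = -0.292839
e^{−rT} = 0.910795
e^{−qT} = 0.975768
N(−d₁) = 0.301489,  N(−d₂) = 0.615177
Put price V = K·e^{−rT}·N(−d₂) − S·e^{−qT}·N(−d₁) = 124.050568 − 66.679544 = 57.371024
φ(d₁) = (1/√(2π))·e^{−d₁²/2} = 0.348470
Θ = −S·e^{−qT}·φ(d₁)·σ/(2√T) − q·S·e^{−qT}·N(−d₁) + r·K·e^{−rT}·N(−d₂) = −14.048270 − 0.733475 + 5.197719 = -9.584026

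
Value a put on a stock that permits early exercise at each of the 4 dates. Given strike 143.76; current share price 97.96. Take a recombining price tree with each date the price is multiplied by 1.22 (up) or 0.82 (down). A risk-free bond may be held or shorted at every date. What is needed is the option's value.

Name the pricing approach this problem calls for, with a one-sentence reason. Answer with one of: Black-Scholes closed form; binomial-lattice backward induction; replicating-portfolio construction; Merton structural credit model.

framework: binomial-lattice backward induction

Key observation: the defining feature is the embedded early-exercise option across 4 discrete dates on the spot-97.96 tree; pricing the strike-143.76 put means working backward with an exercise test at every node.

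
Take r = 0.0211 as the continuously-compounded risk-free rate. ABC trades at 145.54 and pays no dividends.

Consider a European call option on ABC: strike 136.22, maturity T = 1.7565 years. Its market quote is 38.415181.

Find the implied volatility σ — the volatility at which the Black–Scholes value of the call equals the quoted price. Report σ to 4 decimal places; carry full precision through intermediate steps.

sigma = 0.4262

At σ = 0.4262 the Black–Scholes value reproduces the quote:
σ√T = 0.4262·√1.7565 = 0.564856
d₁ = (ln(S/K) + (r+σ²/2)T) / (σ√T) = (ln(145.54/136.22) + (0.0211+0.4262²/2)·1.7565) / 0.564856 = (0.066180 + 0.196593) / 0.564856 = 0.465204
d₂ = d₁ − σ√T = 0.465204 − 0.564856 = -0.099652
e^{−rT} = 0.963616
N(d₁) = 0.679107,  N(d₂) = 0.460310
V = S·N(d₁) − K·e^{−rT}·N(d₂) = 98.837254 − 60.422073 = 38.415181 (matching the quote); vega is positive throughout, so no other σ reproduces this price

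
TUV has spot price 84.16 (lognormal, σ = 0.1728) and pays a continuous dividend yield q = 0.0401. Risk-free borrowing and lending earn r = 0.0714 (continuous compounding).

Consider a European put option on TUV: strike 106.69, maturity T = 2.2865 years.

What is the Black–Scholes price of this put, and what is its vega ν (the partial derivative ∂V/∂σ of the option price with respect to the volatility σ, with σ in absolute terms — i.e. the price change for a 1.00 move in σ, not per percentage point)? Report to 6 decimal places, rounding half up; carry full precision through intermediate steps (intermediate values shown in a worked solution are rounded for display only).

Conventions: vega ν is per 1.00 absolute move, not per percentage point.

price = 17.294604
ν = 40.811354

σ√T = 0.1728·√2.2865 = 0.261294
d₁ = (ln(S/K) + (r−q+σ²/2)T) / (σ√T) = (ln(84.16/106.69) + (0.0714−0.0401+0.1728²/2)·2.2865) / 0.261294 = (-0.237208 + 0.105705) / 0.261294 = -0.503276
d₂ = d₁ − σ√T = -0.503276 − 0.261294 = -0.764570
e^{−rT} = 0.849374
e^{−qT} = 0.912389
N(−d₁) = 0.692615,  N(−d₂) = 0.777736
Put price V = K·e^{−rT}·N(−d₂) − S·e^{−qT}·N(−d₁) = 70.478197 − 53.183593 = 17.294604
φ(d₁) = (1/√(2π))·e^{−d₁²/2} = 0.351487
ν = S·e^{−qT}·φ(d₁)·√T = 40.811354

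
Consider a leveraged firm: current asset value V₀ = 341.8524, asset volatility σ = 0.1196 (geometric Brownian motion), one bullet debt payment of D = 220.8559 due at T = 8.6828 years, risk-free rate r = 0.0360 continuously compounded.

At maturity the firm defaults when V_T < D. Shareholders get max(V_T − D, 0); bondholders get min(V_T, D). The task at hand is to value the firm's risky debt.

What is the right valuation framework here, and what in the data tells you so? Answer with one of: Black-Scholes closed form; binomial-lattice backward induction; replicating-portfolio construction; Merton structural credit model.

framework: Merton structural credit model

Key observation: the question is about default risk generated by asset-value dynamics against a debt face of 220.8559 — the structural framework prices exactly that.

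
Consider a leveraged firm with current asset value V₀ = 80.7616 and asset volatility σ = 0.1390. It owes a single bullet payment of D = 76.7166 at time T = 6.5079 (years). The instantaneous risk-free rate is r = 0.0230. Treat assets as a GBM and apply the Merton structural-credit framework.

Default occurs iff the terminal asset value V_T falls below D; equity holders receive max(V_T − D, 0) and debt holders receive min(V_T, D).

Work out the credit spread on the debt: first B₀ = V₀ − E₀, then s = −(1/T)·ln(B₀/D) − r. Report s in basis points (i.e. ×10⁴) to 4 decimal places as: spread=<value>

Equity is a call on the firm's assets struck at D = 76.7166:
d₁ = [ln(V₀/D) + (r + σ²/2)T] / (σ√T)
   = [ln(80.7616/76.7166) + (0.0230 + 0.5·0.1390²)·6.5079] / (0.1390·√6.5079)
   = [0.051383 + 0.212551] / 0.354597 = 0.744323
d₂ = d₁ − σ√T = 0.744323 − 0.354597 = 0.389726
N(d₁) = 0.771659,  N(d₂) = 0.651630,  e^(−rT) = 0.860982
E₀ = V₀·N(d₁) − D·e^(−rT)·N(d₂)
   = 80.7616·0.771659 − 76.7166·0.860982·0.651630 = 19.279217
B₀ = V₀ − E₀ = 80.7616 − 19.279217 = 61.482383
spread = −(1/T)·ln(B₀/D) − r = −(1/6.5079)·ln(61.482383/76.7166) − 0.0230 = 0.01101519
in basis points: 0.01101519 × 10⁴ = 110.1519 bp

spread=110.1519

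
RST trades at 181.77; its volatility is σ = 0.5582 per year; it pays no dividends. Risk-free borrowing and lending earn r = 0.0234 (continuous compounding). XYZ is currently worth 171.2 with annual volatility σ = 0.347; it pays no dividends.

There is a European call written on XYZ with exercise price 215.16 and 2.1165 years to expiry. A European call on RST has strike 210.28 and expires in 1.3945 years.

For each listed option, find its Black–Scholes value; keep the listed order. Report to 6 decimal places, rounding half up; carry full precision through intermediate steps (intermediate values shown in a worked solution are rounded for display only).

price(XYZ call K=215.16) = 22.953086
price(RST call K=210.28) = 39.582639

[XYZ call K=215.16]
σ√T = 0.347·√2.1165 = 0.504822
d₁ = (ln(S/K) + (r+σ²/2)T) / (σ√T) = (ln(171.2/215.16) + (0.0234+0.347²/2)·2.1165) / 0.504822 = (-0.228549 + 0.176949) / 0.504822 = -0.102215
d₂ = d₁ − σ√T = -0.102215 − 0.504822 = -0.607038
e^{−rT} = 0.951680
N(d₁) = 0.459293,  N(d₂) = 0.271913
price = S·N(d₁) − K·e^{−rT}·N(d₂) = 78.630946 − 55.677860 = 22.953086
[RST call K=210.28]
σ√T = 0.5582·√1.3945 = 0.659173
d₁ = (ln(S/K) + (r+σ²/2)T) / (σ√T) = (ln(181.77/210.28) + (0.0234+0.5582²/2)·1.3945) / 0.659173 = (-0.145698 + 0.249886) / 0.659173 = 0.158058
d₂ = d₁ − σ√T = 0.158058 − 0.659173 = -0.501114
e^{−rT} = 0.967895
N(d₁) = 0.562795,  N(d₂) = 0.308145
price = S·N(d₁) − K·e^{−rT}·N(d₂) = 102.299168 − 62.716529 = 39.582639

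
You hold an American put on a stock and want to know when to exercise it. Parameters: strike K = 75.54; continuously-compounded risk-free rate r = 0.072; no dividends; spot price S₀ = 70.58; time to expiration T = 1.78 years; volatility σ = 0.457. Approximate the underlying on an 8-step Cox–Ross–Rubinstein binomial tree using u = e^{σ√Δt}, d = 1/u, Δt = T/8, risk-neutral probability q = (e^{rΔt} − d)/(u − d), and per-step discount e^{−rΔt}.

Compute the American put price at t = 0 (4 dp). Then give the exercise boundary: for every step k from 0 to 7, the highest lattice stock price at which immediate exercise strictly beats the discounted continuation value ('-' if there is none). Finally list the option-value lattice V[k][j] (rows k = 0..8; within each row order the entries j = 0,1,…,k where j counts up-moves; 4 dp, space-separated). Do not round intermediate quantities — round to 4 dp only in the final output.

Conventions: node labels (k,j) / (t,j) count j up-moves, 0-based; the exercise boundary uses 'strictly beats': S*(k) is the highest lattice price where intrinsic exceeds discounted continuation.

price = 15.9924
boundary = - - - 36.9678 45.8609 36.9678 45.8609 56.8935
tree:
15.9924
22.1577 9.9399
29.7554 14.7811 5.1000
38.5722 21.3302 8.2783 1.8750
45.7408 29.6791 13.1234 3.3788 0.3311
51.5193 38.5722 20.1665 6.0373 0.6514 0.0000
56.1773 45.7408 29.6791 10.6778 1.2815 0.0000 0.0000
59.9320 51.5193 38.5722 18.6465 2.5212 0.0000 0.0000 0.0000
62.9587 56.1773 45.7408 29.6791 4.9600 0.0000 0.0000 0.0000 0.0000

Δt=0.22250  u=1.24056  d=0.80608  q=0.48348  discount=0.98411
step 8 (expiry): payoffs max(K−S,0) = 62.9587 56.1773 45.7408 29.6791 4.9600 0.0000 0.0000 0.0000 0.0000
step 7: (k=7,j=0): S=15.6080, K−S=59.9320, hold=58.7315 ⇒ V=59.9320 exercise | (k=7,j=1): S=24.0207, K−S=51.5193, hold=50.3188 ⇒ V=51.5193 exercise | (k=7,j=2): S=36.9678, K−S=38.5722, hold=37.3717 ⇒ V=38.5722 exercise | (k=7,j=3): S=56.8935, K−S=18.6465, hold=17.4460 ⇒ V=18.6465 exercise | (k=7,j=4): S=87.5590, K−S=0.0000, hold=2.5212 ⇒ V=2.5212 continue | (k=7,j=5): S=134.7534, K−S=0.0000, hold=0.0000 ⇒ V=0.0000 continue | (k=7,j=6): S=207.3855, K−S=0.0000, hold=0.0000 ⇒ V=0.0000 continue | (k=7,j=7): S=319.1662, K−S=0.0000, hold=0.0000 ⇒ V=0.0000 continue  boundary S*=56.8935
step 6: (k=6,j=0): S=19.3627, K−S=56.1773, hold=54.9768 ⇒ V=56.1773 exercise | (k=6,j=1): S=29.7992, K−S=45.7408, hold=44.5403 ⇒ V=45.7408 exercise | (k=6,j=2): S=45.8609, K−S=29.6791, hold=28.4785 ⇒ V=29.6791 exercise | (k=6,j=3): S=70.5800, K−S=4.9600, hold=10.6778 ⇒ V=10.6778 continue | (k=6,j=4): S=108.6226, K−S=0.0000, hold=1.2815 ⇒ V=1.2815 continue | (k=6,j=5): S=167.1702, K−S=0.0000, hold=0.0000 ⇒ V=0.0000 continue | (k=6,j=6): S=257.2750, K−S=0.0000, hold=0.0000 ⇒ V=0.0000 continue  boundary S*=45.8609
step 5: (k=5,j=0): S=24.0207, K−S=51.5193, hold=50.3188 ⇒ V=51.5193 exercise | (k=5,j=1): S=36.9678, K−S=38.5722, hold=37.3717 ⇒ V=38.5722 exercise | (k=5,j=2): S=56.8935, K−S=18.6465, hold=20.1665 ⇒ V=20.1665 continue | (k=5,j=3): S=87.5590, K−S=0.0000, hold=6.0373 ⇒ V=6.0373 continue | (k=5,j=4): S=134.7534, K−S=0.0000, hold=0.6514 ⇒ V=0.6514 continue | (k=5,j=5): S=207.3855, K−S=0.0000, hold=0.0000 ⇒ V=0.0000 continue  boundary S*=36.9678
step 4: (k=4,j=0): S=29.7992, K−S=45.7408, hold=44.5403 ⇒ V=45.7408 exercise | (k=4,j=1): S=45.8609, K−S=29.6791, hold=29.2018 ⇒ V=29.6791 exercise | (k=4,j=2): S=70.5800, K−S=4.9600, hold=13.1234 ⇒ V=13.1234 continue | (k=4,j=3): S=108.6226, K−S=0.0000, hold=3.3788 ⇒ V=3.3788 continue | (k=4,j=4): S=167.1702, K−S=0.0000, hold=0.3311 ⇒ V=0.3311 continue  boundary S*=45.8609
step 3: (k=3,j=0): S=36.9678, K−S=38.5722, hold=37.3717 ⇒ V=38.5722 exercise | (k=3,j=1): S=56.8935, K−S=18.6465, hold=21.3302 ⇒ V=21.3302 continue | (k=3,j=2): S=87.5590, K−S=0.0000, hold=8.2783 ⇒ V=8.2783 continue | (k=3,j=3): S=134.7534, K−S=0.0000, hold=1.8750 ⇒ V=1.8750 continue  boundary S*=36.9678
step 2: (k=2,j=0): S=45.8609, K−S=29.6791, hold=29.7554 ⇒ V=29.7554 continue | (k=2,j=1): S=70.5800, K−S=4.9600, hold=14.7811 ⇒ V=14.7811 continue | (k=2,j=2): S=108.6226, K−S=0.0000, hold=5.1000 ⇒ V=5.1000 continue  boundary S*=-
step 1: (k=1,j=0): S=56.8935, K−S=18.6465, hold=22.1577 ⇒ V=22.1577 continue | (k=1,j=1): S=87.5590, K−S=0.0000, hold=9.9399 ⇒ V=9.9399 continue  boundary S*=-
step 0: (k=0,j=0): S=70.5800, K−S=4.9600, hold=15.9924 ⇒ V=15.9924 continue  boundary S*=-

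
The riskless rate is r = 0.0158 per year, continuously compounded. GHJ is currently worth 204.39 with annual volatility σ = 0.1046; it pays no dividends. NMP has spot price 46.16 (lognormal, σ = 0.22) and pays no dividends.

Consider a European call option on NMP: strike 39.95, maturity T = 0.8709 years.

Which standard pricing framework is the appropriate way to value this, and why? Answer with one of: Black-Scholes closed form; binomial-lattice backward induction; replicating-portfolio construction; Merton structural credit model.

Key observation: the instrument is a plain European call (strike 39.95) on a lognormal asset; the exact continuous-time formula applies directly.

framework: Black-Scholes closed form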